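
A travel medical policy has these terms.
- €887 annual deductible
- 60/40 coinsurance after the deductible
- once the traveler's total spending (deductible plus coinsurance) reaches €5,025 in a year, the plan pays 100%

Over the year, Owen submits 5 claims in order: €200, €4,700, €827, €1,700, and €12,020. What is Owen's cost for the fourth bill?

€680

Claim 1 (€200): entire amount goes to the deductible. Traveler pays €200; OOP now €200.
Claim 2 (€4,700): deductible takes €687, €4,013 remains; coinsurance €4,013 × 40% = €1,605.20. Cost to traveler: €2,292.20. OOP to date €2,492.20.
Claim 3 (€827): deductible met; 40% of €827 = €330.80. Traveler owes €330.80 (running OOP €2,823).
Claim 4 (€1,700): deductible already satisfied, so traveler's share is 40% × €1,700 = €680. Traveler owes €680 (running OOP €3,503).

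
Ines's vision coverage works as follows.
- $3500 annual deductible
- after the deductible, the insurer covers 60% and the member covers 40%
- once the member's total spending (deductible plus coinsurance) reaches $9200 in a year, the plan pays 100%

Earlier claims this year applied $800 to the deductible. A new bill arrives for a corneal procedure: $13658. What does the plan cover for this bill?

Deductible still to meet: $3500 − $800 = $2700.
The remaining $10958 (= $13658 − $2700) moves to coinsurance.
40% of $10958 = $4383.20 falls to the member.
Member responsibility before any cap: $2700 + $4383.20 = $7083.20.
Total out-of-pocket so far would be $800 + $7083.20 = $7883.20, below the $9200 cap — no reduction.
The insurer covers the remainder: $13658 − $7083.20 = $6574.80.

$6574.80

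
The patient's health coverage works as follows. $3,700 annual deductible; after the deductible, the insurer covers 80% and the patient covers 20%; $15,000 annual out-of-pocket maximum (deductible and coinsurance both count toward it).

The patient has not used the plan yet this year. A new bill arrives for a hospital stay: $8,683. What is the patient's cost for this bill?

$4,696.60

The full $3,700 deductible is still open; $3,700 of this bill applies to it.
That leaves $8,683 − $3,700 = $4,983 for coinsurance.
20% of $4,983 = $996.60 falls to the patient.
So the patient owes $3,700 + $996.60 = $4,696.60 before any cap.
Total out-of-pocket so far would be $0 + $4,696.60 = $4,696.60, below the $15,000 cap — no reduction.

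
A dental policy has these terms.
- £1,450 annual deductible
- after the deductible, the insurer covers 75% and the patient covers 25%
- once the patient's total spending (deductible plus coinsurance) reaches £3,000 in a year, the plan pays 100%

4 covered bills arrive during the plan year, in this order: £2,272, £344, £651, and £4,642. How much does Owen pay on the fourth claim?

Claim 1 — £2,272: £1,450 finishes the deductible; £822 goes to coinsurance; patient's 25% is £205.50. Patient pays £1,655.50; OOP now £1,655.50.
Claim 2 — £344: 25% coinsurance on £344 = £86. Patient owes £86 (running OOP £1,741.50).
Claim 3 — £651: 25% coinsurance on £651 = £162.75. Patient pays £162.75; OOP now £1,904.25.
Claim 4 — £4,642: 25% coinsurance on £4,642 = £1,160.50. OOP would hit £3,064.75 > £3,000, so the cap limits the patient to £3,000 − £1,904.25 = £1,095.75.

£1,095.75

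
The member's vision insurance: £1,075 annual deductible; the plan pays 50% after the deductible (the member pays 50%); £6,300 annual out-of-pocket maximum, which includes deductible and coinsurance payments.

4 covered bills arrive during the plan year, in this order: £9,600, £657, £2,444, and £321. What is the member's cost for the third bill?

#1 (£9,600): £1,075 to deductible, leaving £8,525; 50% of £8,525 = £4,262.50. Member pays £5,337.50; OOP now £5,337.50.
#2 (£657): deductible already satisfied, so member's share is 50% × £657 = £328.50. Member pays £328.50; OOP now £5,666.
#3 (£2,444): deductible already satisfied, so member's share is 50% × £2,444 = £1,222. Adding that to £5,666 gives £6,888, past the £6,300 cap; member pays only £6,300 − £5,666 = £634.

£634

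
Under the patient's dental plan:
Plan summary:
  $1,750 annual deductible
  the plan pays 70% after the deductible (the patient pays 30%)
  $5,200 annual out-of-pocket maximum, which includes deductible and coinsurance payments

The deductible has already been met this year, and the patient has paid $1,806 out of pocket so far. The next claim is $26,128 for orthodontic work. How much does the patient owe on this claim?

$3,394

With the deductible met, the entire $26,128 is subject to coinsurance.
30% of $26,128 = $7,838.40 falls to the patient.
Adding $7,838.40 to the $1,806 already spent would give $9,644.40, which exceeds the $5,200 cap; the patient pays just $5,200 − $1,806 = $3,394.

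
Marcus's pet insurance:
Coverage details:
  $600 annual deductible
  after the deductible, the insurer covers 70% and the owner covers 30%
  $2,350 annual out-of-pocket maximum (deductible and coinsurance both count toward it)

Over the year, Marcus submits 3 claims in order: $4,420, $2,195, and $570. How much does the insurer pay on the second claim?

#1 ($4,420): deductible takes $600, $3,820 remains; coinsurance $3,820 × 30% = $1,146. Owner owes $1,746 (running OOP $1,746). Insurer: $4,420 − $1,746 = $2,674.
#2 ($2,195): deductible already satisfied, so owner's share is 30% × $2,195 = $658.50. Adding that to $1,746 gives $2,404.50, past the $2,350 cap; owner pays only $2,350 − $1,746 = $604. Plan pays $2,195 − $604 = $1,591.

$1,591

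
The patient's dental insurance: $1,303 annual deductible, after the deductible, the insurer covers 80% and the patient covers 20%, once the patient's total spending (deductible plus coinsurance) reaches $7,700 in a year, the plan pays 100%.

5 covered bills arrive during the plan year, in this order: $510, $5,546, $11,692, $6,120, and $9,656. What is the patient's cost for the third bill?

Bill 1, $510: all of it applies to the deductible. Patient pays $510; OOP now $510.
Bill 2, $5,546: deductible takes $793, $4,753 remains; coinsurance $4,753 × 20% = $950.60. Patient owes $1,743.60 (running OOP $2,253.60).
Bill 3, $11,692: deductible met; 20% of $11,692 = $2,338.40. Patient owes $2,338.40 (running OOP $4,592).

$2,338.40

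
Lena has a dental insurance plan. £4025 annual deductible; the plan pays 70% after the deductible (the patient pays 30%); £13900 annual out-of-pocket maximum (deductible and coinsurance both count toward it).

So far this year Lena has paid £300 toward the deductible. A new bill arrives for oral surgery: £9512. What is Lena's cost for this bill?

Remaining deductible: £4025 − £300 = £3725.
After the £3725 deductible portion, £9512 − £3725 = £5787 is subject to coinsurance.
30% of £5787 = £1736.10 falls to the patient.
So the patient owes £3725 + £1736.10 = £5461.10 before any cap.
Total out-of-pocket so far would be £300 + £5461.10 = £5761.10, below the £13900 cap — no reduction.

£5461.10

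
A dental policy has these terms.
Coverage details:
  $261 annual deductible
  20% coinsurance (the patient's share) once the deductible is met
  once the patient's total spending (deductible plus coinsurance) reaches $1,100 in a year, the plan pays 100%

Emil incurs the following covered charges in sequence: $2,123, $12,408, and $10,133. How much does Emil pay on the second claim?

Claim 1 ($2,123): $261 finishes the deductible; $1,862 goes to coinsurance; 20% of $1,862 = $372.40. Cost to patient: $633.40. OOP to date $633.40.
Claim 2 ($12,408): deductible met; 20% of $12,408 = $2,481.60. Adding that to $633.40 gives $3,115, past the $1,100 cap; patient pays only $1,100 − $633.40 = $466.60.

$466.60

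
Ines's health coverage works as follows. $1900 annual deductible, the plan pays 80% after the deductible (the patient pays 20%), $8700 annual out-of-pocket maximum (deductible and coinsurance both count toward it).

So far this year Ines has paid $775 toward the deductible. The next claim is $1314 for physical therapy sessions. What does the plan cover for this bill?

$775 of the $1900 deductible is already met, leaving $1125.
After the $1125 deductible portion, $1314 − $1125 = $189 is subject to coinsurance.
Patient's 20% share of $189 is $37.80.
That puts the patient's cost at $1125 + $37.80 = $1162.80 before any cap.
Cumulative spending $775 + $1162.80 = $1937.80 stays under the $8700 maximum.
The plan picks up $1314 − $1162.80 = $151.20.

$151.20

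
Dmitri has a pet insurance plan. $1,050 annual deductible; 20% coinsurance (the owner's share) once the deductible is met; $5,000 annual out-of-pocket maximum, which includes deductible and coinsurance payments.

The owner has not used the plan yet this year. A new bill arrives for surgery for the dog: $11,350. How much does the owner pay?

$3,110

The full $1,050 deductible is still open; $1,050 of this bill applies to it.
The remaining $10,300 (= $11,350 − $1,050) moves to coinsurance.
20% of $10,300 = $2,060 falls to the owner.
That puts the owner's cost at $1,050 + $2,060 = $3,110 before any cap.
Total out-of-pocket so far would be $0 + $3,110 = $3,110, below the $5,000 cap — no reduction.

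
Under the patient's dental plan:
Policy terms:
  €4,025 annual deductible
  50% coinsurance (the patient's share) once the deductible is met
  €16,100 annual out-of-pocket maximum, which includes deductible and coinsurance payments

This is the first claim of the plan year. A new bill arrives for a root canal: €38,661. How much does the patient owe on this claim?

€16,100

The full €4,025 deductible is still open; €4,025 of this bill applies to it.
That leaves €38,661 − €4,025 = €34,636 for coinsurance.
Patient's 50% share of €34,636 is €17,318.
So the patient owes €4,025 + €17,318 = €21,343 before any cap.
Year-to-date out-of-pocket would reach €0 + €21,343 = €21,343, above the €16,100 maximum, so the patient pays only €16,100 − €0 = €16,100.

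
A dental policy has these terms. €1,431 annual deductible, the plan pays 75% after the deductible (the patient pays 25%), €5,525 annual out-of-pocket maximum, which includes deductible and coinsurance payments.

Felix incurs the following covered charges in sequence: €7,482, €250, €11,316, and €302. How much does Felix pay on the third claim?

Claim 1 (€7,482): deductible takes €1,431, €6,051 remains; 25% of €6,051 = €1,512.75. Patient pays €2,943.75; OOP now €2,943.75.
Claim 2 (€250): deductible met; 25% of €250 = €62.50. Patient owes €62.50 (running OOP €3,006.25).
Claim 3 (€11,316): 25% coinsurance on €11,316 = €2,829. That would push OOP to €5,835.25, over the €5,525 cap, so patient pays €5,525 − €3,006.25 = €2,518.75.

€2,518.75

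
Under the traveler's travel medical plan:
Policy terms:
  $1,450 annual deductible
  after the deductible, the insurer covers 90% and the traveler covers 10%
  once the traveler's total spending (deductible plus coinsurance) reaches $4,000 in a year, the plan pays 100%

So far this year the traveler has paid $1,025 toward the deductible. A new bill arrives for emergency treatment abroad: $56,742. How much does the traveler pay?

$1,025 of the $1,450 deductible is already met, leaving $425.
The remaining $56,317 (= $56,742 − $425) moves to coinsurance.
Traveler's 10% share of $56,317 is $5,631.70.
So the traveler owes $425 + $5,631.70 = $6,056.70 before any cap.
That would bring total out-of-pocket to $7,081.70, past the $4,000 cap. The traveler is capped at $4,000 − $1,025 = $2,975 on this claim.

$2,975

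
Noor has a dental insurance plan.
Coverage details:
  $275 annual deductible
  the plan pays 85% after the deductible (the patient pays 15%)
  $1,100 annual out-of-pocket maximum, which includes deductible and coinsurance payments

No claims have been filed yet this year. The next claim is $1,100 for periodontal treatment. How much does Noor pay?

The full $275 deductible is still open; $275 of this bill applies to it.
That leaves $1,100 − $275 = $825 for coinsurance.
Coinsurance: $825 × 15% = $123.75.
That puts the patient's cost at $275 + $123.75 = $398.75 before any cap.
Year-to-date out-of-pocket becomes $0 + $398.75 = $398.75, still under the $1,100 maximum, so no cap applies.

$398.75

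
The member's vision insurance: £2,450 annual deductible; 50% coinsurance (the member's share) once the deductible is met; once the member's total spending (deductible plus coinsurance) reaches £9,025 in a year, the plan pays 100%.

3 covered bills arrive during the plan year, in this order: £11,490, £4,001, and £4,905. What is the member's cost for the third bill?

Claim 1 (£11,490): deductible takes £2,450, £9,040 remains; 50% of £9,040 = £4,520. Member pays £6,970; OOP now £6,970.
Claim 2 (£4,001): 50% coinsurance on £4,001 = £2,000.50. Member pays £2,000.50; OOP now £8,970.50.
Claim 3 (£4,905): 50% coinsurance on £4,905 = £2,452.50. That would push OOP to £11,423, over the £9,025 cap, so member pays £9,025 − £8,970.50 = £54.50.

£54.50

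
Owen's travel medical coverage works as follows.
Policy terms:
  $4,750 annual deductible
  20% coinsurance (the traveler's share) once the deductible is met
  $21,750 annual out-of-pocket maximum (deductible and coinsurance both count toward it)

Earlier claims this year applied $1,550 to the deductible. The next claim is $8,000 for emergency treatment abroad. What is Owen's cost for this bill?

Deductible still to meet: $4,750 − $1,550 = $3,200.
That leaves $8,000 − $3,200 = $4,800 for coinsurance.
20% of $4,800 = $960 falls to the traveler.
Traveler responsibility before any cap: $3,200 + $960 = $4,160.
Year-to-date out-of-pocket becomes $1,550 + $4,160 = $5,710, still under the $21,750 maximum, so no cap applies.

$4,160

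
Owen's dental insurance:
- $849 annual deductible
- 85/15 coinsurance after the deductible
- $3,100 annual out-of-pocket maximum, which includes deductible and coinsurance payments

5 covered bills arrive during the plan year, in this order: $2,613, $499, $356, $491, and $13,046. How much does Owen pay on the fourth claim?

Claim 1 ($2,613): deductible takes $849, $1,764 remains; patient's 15% is $264.60. Patient pays $1,113.60; OOP now $1,113.60.
Claim 2 ($499): deductible met; 15% of $499 = $74.85. Cost to patient: $74.85. OOP to date $1,188.45.
Claim 3 ($356): deductible met; 15% of $356 = $53.40. Patient pays $53.40; OOP now $1,241.85.
Claim 4 ($491): deductible met; 15% of $491 = $73.65. Patient pays $73.65; OOP now $1,315.50.

$73.65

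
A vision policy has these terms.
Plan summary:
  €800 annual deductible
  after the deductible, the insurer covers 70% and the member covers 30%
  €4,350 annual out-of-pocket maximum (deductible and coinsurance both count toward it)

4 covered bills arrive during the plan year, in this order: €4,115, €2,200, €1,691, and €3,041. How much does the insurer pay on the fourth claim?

Claim 1 — €4,115: deductible takes €800, €3,315 remains; 30% of €3,315 = €994.50. Member pays €1,794.50; OOP now €1,794.50. Plan pays €4,115 − €1,794.50 = €2,320.50.
Claim 2 — €2,200: deductible met; 30% of €2,200 = €660. Member owes €660 (running OOP €2,454.50). Plan pays €2,200 − €660 = €1,540.
Claim 3 — €1,691: deductible already satisfied, so member's share is 30% × €1,691 = €507.30. Member owes €507.30 (running OOP €2,961.80). Insurer: €1,691 − €507.30 = €1,183.70.
Claim 4 — €3,041: deductible met; 30% of €3,041 = €912.30. Member owes €912.30 (running OOP €3,874.10). Plan pays €3,041 − €912.30 = €2,128.70.

€2,128.70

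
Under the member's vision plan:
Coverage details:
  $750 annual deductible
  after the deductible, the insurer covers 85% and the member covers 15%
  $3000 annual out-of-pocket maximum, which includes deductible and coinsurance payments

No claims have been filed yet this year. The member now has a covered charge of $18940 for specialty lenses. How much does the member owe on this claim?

$3000

The full $750 deductible is still open; $750 of this bill applies to it.
After the $750 deductible portion, $18940 − $750 = $18190 is subject to coinsurance.
15% of $18190 = $2728.50 falls to the member.
Member responsibility before any cap: $750 + $2728.50 = $3478.50.
Adding $3478.50 to the $0 already spent would give $3478.50, which exceeds the $3000 cap; the member pays just $3000 − $0 = $3000.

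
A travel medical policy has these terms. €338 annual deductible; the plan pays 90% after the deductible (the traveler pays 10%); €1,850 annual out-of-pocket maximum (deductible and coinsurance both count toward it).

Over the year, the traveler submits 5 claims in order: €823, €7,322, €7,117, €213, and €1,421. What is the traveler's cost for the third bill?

€711.70

Bill 1, €823: deductible takes €338, €485 remains; 10% of €485 = €48.50. Cost to traveler: €386.50. OOP to date €386.50.
Bill 2, €7,322: 10% coinsurance on €7,322 = €732.20. Cost to traveler: €732.20. OOP to date €1,118.70.
Bill 3, €7,117: deductible met; 10% of €7,117 = €711.70. Traveler pays €711.70; OOP now €1,830.40.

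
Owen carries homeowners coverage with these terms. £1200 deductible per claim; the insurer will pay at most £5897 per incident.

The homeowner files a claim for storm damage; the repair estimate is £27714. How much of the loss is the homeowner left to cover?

£21817

Subtract the deductible: £27714 − £1200 = £26514.
£26514 exceeds the £5897 limit, so the insurer pays the limit: £5897.
The homeowner bears the rest of the original loss: £27714 − £5897 = £21817.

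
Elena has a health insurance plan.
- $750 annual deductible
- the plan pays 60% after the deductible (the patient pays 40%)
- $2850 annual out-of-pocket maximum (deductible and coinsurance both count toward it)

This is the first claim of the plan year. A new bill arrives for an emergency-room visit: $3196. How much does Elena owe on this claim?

$1728.40

Deductible not yet touched, so the first $750 of the bill goes to the deductible.
The remaining $2446 (= $3196 − $750) moves to coinsurance.
Patient's 40% share of $2446 is $978.40.
So the patient owes $750 + $978.40 = $1728.40 before any cap.
Year-to-date out-of-pocket becomes $0 + $1728.40 = $1728.40, still under the $2850 maximum, so no cap applies.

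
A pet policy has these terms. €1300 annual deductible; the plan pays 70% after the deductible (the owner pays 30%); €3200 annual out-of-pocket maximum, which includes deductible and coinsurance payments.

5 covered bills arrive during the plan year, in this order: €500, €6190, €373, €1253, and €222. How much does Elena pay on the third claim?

€111.90

Claim 1 — €500: all of it applies to the deductible. Owner pays €500; OOP now €500.
Claim 2 — €6190: deductible takes €800, €5390 remains; owner's 30% is €1617. Cost to owner: €2417. OOP to date €2917.
Claim 3 — €373: deductible met; 30% of €373 = €111.90. Owner owes €111.90 (running OOP €3028.90).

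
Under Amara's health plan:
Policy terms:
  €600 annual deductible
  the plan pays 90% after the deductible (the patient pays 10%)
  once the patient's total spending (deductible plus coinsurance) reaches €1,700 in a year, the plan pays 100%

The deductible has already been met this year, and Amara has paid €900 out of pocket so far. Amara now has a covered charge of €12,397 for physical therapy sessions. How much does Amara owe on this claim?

€800

With the deductible met, the entire €12,397 is subject to coinsurance.
Coinsurance: €12,397 × 10% = €1,239.70.
Year-to-date out-of-pocket would reach €900 + €1,239.70 = €2,139.70, above the €1,700 maximum, so the patient pays only €1,700 − €900 = €800.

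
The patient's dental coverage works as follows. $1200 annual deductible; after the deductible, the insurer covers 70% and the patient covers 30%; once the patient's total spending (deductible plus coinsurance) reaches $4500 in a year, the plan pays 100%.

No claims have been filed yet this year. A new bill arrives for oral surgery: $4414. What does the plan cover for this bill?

$2249.80

Nothing has been paid toward the $1200 deductible, so the first $1200 of this charge is applied there.
That leaves $4414 − $1200 = $3214 for coinsurance.
Patient's 30% share of $3214 is $964.20.
Patient responsibility before any cap: $1200 + $964.20 = $2164.20.
Cumulative spending $0 + $2164.20 = $2164.20 stays under the $4500 maximum.
The plan picks up $4414 − $2164.20 = $2249.80.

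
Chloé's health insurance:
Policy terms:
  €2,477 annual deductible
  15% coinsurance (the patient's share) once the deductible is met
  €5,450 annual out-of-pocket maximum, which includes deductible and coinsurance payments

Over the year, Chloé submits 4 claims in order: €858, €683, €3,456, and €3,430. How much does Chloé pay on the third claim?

#1 (€858): entire amount goes to the deductible. Patient pays €858; OOP now €858.
#2 (€683): all of it applies to the deductible. Patient owes €683 (running OOP €1,541).
#3 (€3,456): €936 to deductible, leaving €2,520; 15% of €2,520 = €378. Patient owes €1,314 (running OOP €2,855).

€1,314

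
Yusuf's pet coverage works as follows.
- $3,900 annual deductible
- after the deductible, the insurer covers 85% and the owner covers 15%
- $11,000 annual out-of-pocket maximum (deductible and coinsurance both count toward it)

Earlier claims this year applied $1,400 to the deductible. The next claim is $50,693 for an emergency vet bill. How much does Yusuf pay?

$9,600

Remaining deductible: $3,900 − $1,400 = $2,500.
After the $2,500 deductible portion, $50,693 − $2,500 = $48,193 is subject to coinsurance.
Owner's 15% share of $48,193 is $7,228.95.
Owner responsibility before any cap: $2,500 + $7,228.95 = $9,728.95.
Year-to-date out-of-pocket would reach $1,400 + $9,728.95 = $11,128.95, above the $11,000 maximum, so the owner pays only $11,000 − $1,400 = $9,600.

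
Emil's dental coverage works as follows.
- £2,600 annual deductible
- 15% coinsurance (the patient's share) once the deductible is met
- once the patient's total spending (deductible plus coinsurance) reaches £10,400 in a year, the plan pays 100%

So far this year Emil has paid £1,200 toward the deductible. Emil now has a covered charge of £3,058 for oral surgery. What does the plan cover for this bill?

£1,409.30

Deductible still to meet: £2,600 − £1,200 = £1,400.
After the £1,400 deductible portion, £3,058 − £1,400 = £1,658 is subject to coinsurance.
Coinsurance: £1,658 × 15% = £248.70.
So the patient owes £1,400 + £248.70 = £1,648.70 before any cap.
Cumulative spending £1,200 + £1,648.70 = £2,848.70 stays under the £10,400 maximum.
Insurer pays the balance: £3,058 − £1,648.70 = £1,409.30.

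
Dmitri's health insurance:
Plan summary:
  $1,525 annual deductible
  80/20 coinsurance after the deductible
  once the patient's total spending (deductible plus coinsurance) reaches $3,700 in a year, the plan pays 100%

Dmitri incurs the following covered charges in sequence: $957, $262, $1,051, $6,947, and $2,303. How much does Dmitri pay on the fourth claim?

$1,389.40

Bill 1, $957: entire amount goes to the deductible. Cost to patient: $957. OOP to date $957.
Bill 2, $262: fully absorbed by the deductible. Cost to patient: $262. OOP to date $1,219.
Bill 3, $1,051: $306 finishes the deductible; $745 goes to coinsurance; 20% of $745 = $149. Patient pays $455; OOP now $1,674.
Bill 4, $6,947: deductible already satisfied, so patient's share is 20% × $6,947 = $1,389.40. Patient pays $1,389.40; OOP now $3,063.40.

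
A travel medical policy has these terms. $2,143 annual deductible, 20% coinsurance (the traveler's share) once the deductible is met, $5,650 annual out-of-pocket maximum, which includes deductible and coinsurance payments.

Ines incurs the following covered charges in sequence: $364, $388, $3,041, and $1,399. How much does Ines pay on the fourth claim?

$279.80

Bill 1, $364: fully absorbed by the deductible. Traveler pays $364; OOP now $364.
Bill 2, $388: entire amount goes to the deductible. Traveler pays $388; OOP now $752.
Bill 3, $3,041: deductible takes $1,391, $1,650 remains; coinsurance $1,650 × 20% = $330. Traveler pays $1,721; OOP now $2,473.
Bill 4, $1,399: 20% coinsurance on $1,399 = $279.80. Cost to traveler: $279.80. OOP to date $2,752.80.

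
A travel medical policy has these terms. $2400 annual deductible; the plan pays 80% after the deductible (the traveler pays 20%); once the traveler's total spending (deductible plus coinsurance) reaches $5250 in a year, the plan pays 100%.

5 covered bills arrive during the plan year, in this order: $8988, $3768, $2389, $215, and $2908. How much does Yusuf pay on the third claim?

Claim 1 — $8988: $2400 to deductible, leaving $6588; 20% of $6588 = $1317.60. Traveler pays $3717.60; OOP now $3717.60.
Claim 2 — $3768: deductible met; 20% of $3768 = $753.60. Traveler pays $753.60; OOP now $4471.20.
Claim 3 — $2389: 20% coinsurance on $2389 = $477.80. Traveler owes $477.80 (running OOP $4949).

$477.80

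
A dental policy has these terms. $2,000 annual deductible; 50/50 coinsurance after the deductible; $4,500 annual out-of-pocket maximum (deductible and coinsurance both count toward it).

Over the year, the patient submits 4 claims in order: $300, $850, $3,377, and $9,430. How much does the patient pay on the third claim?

$2,113.50

Claim 1 ($300): entire amount goes to the deductible. Cost to patient: $300. OOP to date $300.
Claim 2 ($850): entire amount goes to the deductible. Patient owes $850 (running OOP $1,150).
Claim 3 ($3,377): $850 to deductible, leaving $2,527; coinsurance $2,527 × 50% = $1,263.50. Patient owes $2,113.50 (running OOP $3,263.50).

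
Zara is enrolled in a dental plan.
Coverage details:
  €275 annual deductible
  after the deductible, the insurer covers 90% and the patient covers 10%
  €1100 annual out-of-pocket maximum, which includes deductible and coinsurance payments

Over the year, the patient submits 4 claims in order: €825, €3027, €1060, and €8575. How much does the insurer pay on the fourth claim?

€8213.70

Bill 1, €825: €275 to deductible, leaving €550; 10% of €550 = €55. Patient owes €330 (running OOP €330). Insurer: €825 − €330 = €495.
Bill 2, €3027: deductible already satisfied, so patient's share is 10% × €3027 = €302.70. Patient pays €302.70; OOP now €632.70. Insurer: €3027 − €302.70 = €2724.30.
Bill 3, €1060: deductible already satisfied, so patient's share is 10% × €1060 = €106. Cost to patient: €106. OOP to date €738.70. Plan pays €1060 − €106 = €954.
Bill 4, €8575: deductible already satisfied, so patient's share is 10% × €8575 = €857.50. Adding that to €738.70 gives €1596.20, past the €1100 cap; patient pays only €1100 − €738.70 = €361.30. Plan pays €8575 − €361.30 = €8213.70.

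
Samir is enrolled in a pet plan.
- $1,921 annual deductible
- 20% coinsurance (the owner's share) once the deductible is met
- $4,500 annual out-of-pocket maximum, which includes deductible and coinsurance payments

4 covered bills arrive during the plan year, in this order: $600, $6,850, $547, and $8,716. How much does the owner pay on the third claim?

$109.40

#1 ($600): entire amount goes to the deductible. Owner owes $600 (running OOP $600).
#2 ($6,850): $1,321 to deductible, leaving $5,529; owner's 20% is $1,105.80. Cost to owner: $2,426.80. OOP to date $3,026.80.
#3 ($547): deductible already satisfied, so owner's share is 20% × $547 = $109.40. Owner owes $109.40 (running OOP $3,136.20).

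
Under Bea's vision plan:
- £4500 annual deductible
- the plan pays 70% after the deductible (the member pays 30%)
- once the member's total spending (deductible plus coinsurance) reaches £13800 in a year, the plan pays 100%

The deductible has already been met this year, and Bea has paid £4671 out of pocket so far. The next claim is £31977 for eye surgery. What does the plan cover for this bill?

The deductible is already satisfied, so the full bill goes to coinsurance.
Coinsurance: £31977 × 30% = £9593.10.
Adding £9593.10 to the £4671 already spent would give £14264.10, which exceeds the £13800 cap; the member pays just £13800 − £4671 = £9129.
The plan picks up £31977 − £9129 = £22848.

£22848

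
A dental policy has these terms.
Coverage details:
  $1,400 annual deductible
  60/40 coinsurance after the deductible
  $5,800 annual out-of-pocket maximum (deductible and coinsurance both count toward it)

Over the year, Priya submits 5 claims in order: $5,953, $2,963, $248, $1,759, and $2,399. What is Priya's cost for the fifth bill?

#1 ($5,953): $1,400 to deductible, leaving $4,553; patient's 40% is $1,821.20. Patient owes $3,221.20 (running OOP $3,221.20).
#2 ($2,963): deductible already satisfied, so patient's share is 40% × $2,963 = $1,185.20. Patient owes $1,185.20 (running OOP $4,406.40).
#3 ($248): deductible already satisfied, so patient's share is 40% × $248 = $99.20. Cost to patient: $99.20. OOP to date $4,505.60.
#4 ($1,759): 40% coinsurance on $1,759 = $703.60. Patient owes $703.60 (running OOP $5,209.20).
#5 ($2,399): deductible met; 40% of $2,399 = $959.60. Adding that to $5,209.20 gives $6,168.80, past the $5,800 cap; patient pays only $5,800 − $5,209.20 = $590.80.

$590.80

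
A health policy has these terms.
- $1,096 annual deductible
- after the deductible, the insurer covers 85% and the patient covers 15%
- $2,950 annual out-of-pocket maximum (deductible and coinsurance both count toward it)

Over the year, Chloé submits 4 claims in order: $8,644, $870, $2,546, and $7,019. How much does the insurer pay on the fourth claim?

$6,809.60

Bill 1, $8,644: deductible takes $1,096, $7,548 remains; 15% of $7,548 = $1,132.20. Patient owes $2,228.20 (running OOP $2,228.20). Insurer: $8,644 − $2,228.20 = $6,415.80.
Bill 2, $870: 15% coinsurance on $870 = $130.50. Patient owes $130.50 (running OOP $2,358.70). Insurer: $870 − $130.50 = $739.50.
Bill 3, $2,546: deductible already satisfied, so patient's share is 15% × $2,546 = $381.90. Cost to patient: $381.90. OOP to date $2,740.60. Plan pays $2,546 − $381.90 = $2,164.10.
Bill 4, $7,019: deductible met; 15% of $7,019 = $1,052.85. Adding that to $2,740.60 gives $3,793.45, past the $2,950 cap; patient pays only $2,950 − $2,740.60 = $209.40. Plan pays $7,019 − $209.40 = $6,809.60.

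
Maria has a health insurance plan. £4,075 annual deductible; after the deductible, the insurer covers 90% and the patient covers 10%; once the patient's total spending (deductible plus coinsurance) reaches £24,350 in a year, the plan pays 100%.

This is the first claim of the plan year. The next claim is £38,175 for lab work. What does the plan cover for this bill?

£30,690

Deductible not yet touched, so the first £4,075 of the bill goes to the deductible.
That leaves £38,175 − £4,075 = £34,100 for coinsurance.
Coinsurance: £34,100 × 10% = £3,410.
So the patient owes £4,075 + £3,410 = £7,485 before any cap.
Cumulative spending £0 + £7,485 = £7,485 stays under the £24,350 maximum.
The plan picks up £38,175 − £7,485 = £30,690.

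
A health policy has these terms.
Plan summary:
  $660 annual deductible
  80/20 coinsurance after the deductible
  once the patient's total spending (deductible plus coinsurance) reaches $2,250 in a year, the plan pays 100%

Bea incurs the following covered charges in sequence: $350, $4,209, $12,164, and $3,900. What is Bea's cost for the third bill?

#1 ($350): fully absorbed by the deductible. Patient pays $350; OOP now $350.
#2 ($4,209): deductible takes $310, $3,899 remains; coinsurance $3,899 × 20% = $779.80. Patient pays $1,089.80; OOP now $1,439.80.
#3 ($12,164): deductible already satisfied, so patient's share is 20% × $12,164 = $2,432.80. OOP would hit $3,872.60 > $2,250, so the cap limits the patient to $2,250 − $1,439.80 = $810.20.

$810.20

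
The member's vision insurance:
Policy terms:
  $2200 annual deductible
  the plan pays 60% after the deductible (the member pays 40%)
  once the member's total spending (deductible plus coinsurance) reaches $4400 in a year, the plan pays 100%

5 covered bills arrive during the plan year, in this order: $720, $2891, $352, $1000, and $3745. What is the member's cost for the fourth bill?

#1 ($720): fully absorbed by the deductible. Member owes $720 (running OOP $720).
#2 ($2891): $1480 to deductible, leaving $1411; member's 40% is $564.40. Member pays $2044.40; OOP now $2764.40.
#3 ($352): deductible met; 40% of $352 = $140.80. Member pays $140.80; OOP now $2905.20.
#4 ($1000): deductible already satisfied, so member's share is 40% × $1000 = $400. Member owes $400 (running OOP $3305.20).

$400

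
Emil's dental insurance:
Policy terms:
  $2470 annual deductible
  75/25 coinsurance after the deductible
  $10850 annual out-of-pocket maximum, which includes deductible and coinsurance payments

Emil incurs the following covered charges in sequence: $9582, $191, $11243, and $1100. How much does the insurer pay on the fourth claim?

#1 ($9582): deductible takes $2470, $7112 remains; patient's 25% is $1778. Patient owes $4248 (running OOP $4248). Insurer: $9582 − $4248 = $5334.
#2 ($191): 25% coinsurance on $191 = $47.75. Patient pays $47.75; OOP now $4295.75. Insurer: $191 − $47.75 = $143.25.
#3 ($11243): deductible met; 25% of $11243 = $2810.75. Patient owes $2810.75 (running OOP $7106.50). Plan pays $11243 − $2810.75 = $8432.25.
#4 ($1100): deductible met; 25% of $1100 = $275. Patient pays $275; OOP now $7381.50. Insurer: $1100 − $275 = $825.

$825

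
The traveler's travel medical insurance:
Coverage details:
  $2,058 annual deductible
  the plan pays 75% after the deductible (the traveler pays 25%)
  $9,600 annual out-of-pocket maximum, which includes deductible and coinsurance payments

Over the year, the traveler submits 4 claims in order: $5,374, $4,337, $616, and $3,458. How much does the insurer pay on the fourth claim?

Bill 1, $5,374: $2,058 finishes the deductible; $3,316 goes to coinsurance; coinsurance $3,316 × 25% = $829. Traveler owes $2,887 (running OOP $2,887). Insurer: $5,374 − $2,887 = $2,487.
Bill 2, $4,337: 25% coinsurance on $4,337 = $1,084.25. Cost to traveler: $1,084.25. OOP to date $3,971.25. Insurer: $4,337 − $1,084.25 = $3,252.75.
Bill 3, $616: deductible met; 25% of $616 = $154. Cost to traveler: $154. OOP to date $4,125.25. Plan pays $616 − $154 = $462.
Bill 4, $3,458: 25% coinsurance on $3,458 = $864.50. Traveler owes $864.50 (running OOP $4,989.75). Plan pays $3,458 − $864.50 = $2,593.50.

$2,593.50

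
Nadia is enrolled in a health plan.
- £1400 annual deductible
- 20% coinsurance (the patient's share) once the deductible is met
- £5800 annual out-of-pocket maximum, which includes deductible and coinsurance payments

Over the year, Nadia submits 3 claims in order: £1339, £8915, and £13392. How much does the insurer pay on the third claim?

£10762.80

#1 (£1339): fully absorbed by the deductible. Cost to patient: £1339. OOP to date £1339. Plan pays £1339 − £1339 = £0.
#2 (£8915): £61 finishes the deductible; £8854 goes to coinsurance; 20% of £8854 = £1770.80. Cost to patient: £1831.80. OOP to date £3170.80. Insurer: £8915 − £1831.80 = £7083.20.
#3 (£13392): 20% coinsurance on £13392 = £2678.40. Adding that to £3170.80 gives £5849.20, past the £5800 cap; patient pays only £5800 − £3170.80 = £2629.20. Plan pays £13392 − £2629.20 = £10762.80.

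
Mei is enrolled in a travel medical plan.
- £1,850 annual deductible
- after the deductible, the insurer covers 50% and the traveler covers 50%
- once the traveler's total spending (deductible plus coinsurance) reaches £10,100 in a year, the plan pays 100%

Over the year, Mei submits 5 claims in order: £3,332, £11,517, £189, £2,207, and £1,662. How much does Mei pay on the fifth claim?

Claim 1 (£3,332): £1,850 to deductible, leaving £1,482; traveler's 50% is £741. Traveler pays £2,591; OOP now £2,591.
Claim 2 (£11,517): deductible already satisfied, so traveler's share is 50% × £11,517 = £5,758.50. Cost to traveler: £5,758.50. OOP to date £8,349.50.
Claim 3 (£189): deductible met; 50% of £189 = £94.50. Cost to traveler: £94.50. OOP to date £8,444.
Claim 4 (£2,207): deductible already satisfied, so traveler's share is 50% × £2,207 = £1,103.50. Traveler pays £1,103.50; OOP now £9,547.50.
Claim 5 (£1,662): 50% coinsurance on £1,662 = £831. That would push OOP to £10,378.50, over the £10,100 cap, so traveler pays £10,100 − £9,547.50 = £552.50.

£552.50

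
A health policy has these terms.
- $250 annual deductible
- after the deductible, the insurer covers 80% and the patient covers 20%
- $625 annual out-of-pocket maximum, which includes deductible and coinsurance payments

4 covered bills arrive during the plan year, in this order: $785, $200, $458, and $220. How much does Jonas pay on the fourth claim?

$44

#1 ($785): $250 to deductible, leaving $535; 20% of $535 = $107. Cost to patient: $357. OOP to date $357.
#2 ($200): deductible already satisfied, so patient's share is 20% × $200 = $40. Cost to patient: $40. OOP to date $397.
#3 ($458): deductible already satisfied, so patient's share is 20% × $458 = $91.60. Patient owes $91.60 (running OOP $488.60).
#4 ($220): deductible met; 20% of $220 = $44. Patient owes $44 (running OOP $532.60).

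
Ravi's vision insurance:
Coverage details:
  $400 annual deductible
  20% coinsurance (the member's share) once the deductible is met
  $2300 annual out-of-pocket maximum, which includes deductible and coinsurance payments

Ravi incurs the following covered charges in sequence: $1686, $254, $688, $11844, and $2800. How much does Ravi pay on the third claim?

$137.60

Claim 1 ($1686): deductible takes $400, $1286 remains; 20% of $1286 = $257.20. Member pays $657.20; OOP now $657.20.
Claim 2 ($254): deductible met; 20% of $254 = $50.80. Cost to member: $50.80. OOP to date $708.
Claim 3 ($688): 20% coinsurance on $688 = $137.60. Member owes $137.60 (running OOP $845.60).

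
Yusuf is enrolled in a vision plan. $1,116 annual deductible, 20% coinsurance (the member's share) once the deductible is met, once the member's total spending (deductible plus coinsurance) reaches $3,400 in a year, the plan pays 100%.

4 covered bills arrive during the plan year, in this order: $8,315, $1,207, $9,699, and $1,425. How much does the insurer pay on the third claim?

#1 ($8,315): $1,116 to deductible, leaving $7,199; coinsurance $7,199 × 20% = $1,439.80. Member owes $2,555.80 (running OOP $2,555.80). Plan pays $8,315 − $2,555.80 = $5,759.20.
#2 ($1,207): 20% coinsurance on $1,207 = $241.40. Member owes $241.40 (running OOP $2,797.20). Plan pays $1,207 − $241.40 = $965.60.
#3 ($9,699): deductible already satisfied, so member's share is 20% × $9,699 = $1,939.80. Adding that to $2,797.20 gives $4,737, past the $3,400 cap; member pays only $3,400 − $2,797.20 = $602.80. Plan pays $9,699 − $602.80 = $9,096.20.

$9,096.20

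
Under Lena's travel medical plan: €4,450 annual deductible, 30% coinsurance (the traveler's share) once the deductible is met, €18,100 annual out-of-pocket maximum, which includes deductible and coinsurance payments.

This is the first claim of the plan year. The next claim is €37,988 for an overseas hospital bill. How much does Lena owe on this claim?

€14,511.40

The full €4,450 deductible is still open; €4,450 of this bill applies to it.
The remaining €33,538 (= €37,988 − €4,450) moves to coinsurance.
Traveler's 30% share of €33,538 is €10,061.40.
So the traveler owes €4,450 + €10,061.40 = €14,511.40 before any cap.
Year-to-date out-of-pocket becomes €0 + €14,511.40 = €14,511.40, still under the €18,100 maximum, so no cap applies.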